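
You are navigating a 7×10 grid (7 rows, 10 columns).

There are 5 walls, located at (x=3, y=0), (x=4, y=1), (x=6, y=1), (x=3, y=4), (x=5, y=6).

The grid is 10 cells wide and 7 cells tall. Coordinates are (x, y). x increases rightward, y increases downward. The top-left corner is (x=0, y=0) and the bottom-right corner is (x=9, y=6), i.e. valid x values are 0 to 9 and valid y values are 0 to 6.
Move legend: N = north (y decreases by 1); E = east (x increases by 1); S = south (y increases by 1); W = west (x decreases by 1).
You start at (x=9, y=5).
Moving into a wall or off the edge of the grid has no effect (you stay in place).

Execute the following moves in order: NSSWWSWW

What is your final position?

Start: (x=9, y=5)
  N (north): (x=9, y=5) -> (x=9, y=4)
  S (south): (x=9, y=4) -> (x=9, y=5)
  S (south): (x=9, y=5) -> (x=9, y=6)
  W (west): (x=9, y=6) -> (x=8, y=6)
  W (west): (x=8, y=6) -> (x=7, y=6)
  S (south): blocked, stay at (x=7, y=6)
  W (west): (x=7, y=6) -> (x=6, y=6)
  W (west): blocked, stay at (x=6, y=6)
Final: (x=6, y=6)

Answer: Final position: (x=6, y=6)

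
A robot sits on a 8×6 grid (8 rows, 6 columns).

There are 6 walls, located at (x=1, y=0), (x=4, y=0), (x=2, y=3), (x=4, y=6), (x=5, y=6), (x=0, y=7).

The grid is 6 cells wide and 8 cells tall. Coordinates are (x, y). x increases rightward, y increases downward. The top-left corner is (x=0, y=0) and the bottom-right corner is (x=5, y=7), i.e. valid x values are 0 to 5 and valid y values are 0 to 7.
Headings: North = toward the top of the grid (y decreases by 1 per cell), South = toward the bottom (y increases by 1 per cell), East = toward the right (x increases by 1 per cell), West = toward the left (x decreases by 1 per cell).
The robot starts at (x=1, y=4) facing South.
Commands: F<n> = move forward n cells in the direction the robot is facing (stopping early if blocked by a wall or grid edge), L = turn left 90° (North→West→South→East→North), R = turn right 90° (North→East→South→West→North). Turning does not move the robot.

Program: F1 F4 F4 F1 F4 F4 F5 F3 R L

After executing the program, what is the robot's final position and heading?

Answer: Final position: (x=1, y=7), facing South

Derivation:
Start: (x=1, y=4), facing South
  F1: move forward 1, now at (x=1, y=5)
  F4: move forward 2/4 (blocked), now at (x=1, y=7)
  F4: move forward 0/4 (blocked), now at (x=1, y=7)
  F1: move forward 0/1 (blocked), now at (x=1, y=7)
  F4: move forward 0/4 (blocked), now at (x=1, y=7)
  F4: move forward 0/4 (blocked), now at (x=1, y=7)
  F5: move forward 0/5 (blocked), now at (x=1, y=7)
  F3: move forward 0/3 (blocked), now at (x=1, y=7)
  R: turn right, now facing West
  L: turn left, now facing South
Final: (x=1, y=7), facing South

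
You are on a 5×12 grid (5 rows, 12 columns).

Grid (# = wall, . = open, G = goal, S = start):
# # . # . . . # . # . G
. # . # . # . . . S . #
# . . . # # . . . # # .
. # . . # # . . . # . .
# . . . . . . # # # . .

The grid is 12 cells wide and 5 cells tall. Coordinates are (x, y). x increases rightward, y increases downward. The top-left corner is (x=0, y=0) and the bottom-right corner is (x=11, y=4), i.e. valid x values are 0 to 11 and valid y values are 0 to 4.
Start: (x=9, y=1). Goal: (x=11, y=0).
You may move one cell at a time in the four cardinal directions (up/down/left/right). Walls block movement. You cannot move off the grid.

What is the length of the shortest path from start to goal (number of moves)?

Answer: Shortest path length: 3

Derivation:
BFS from (x=9, y=1) until reaching (x=11, y=0):
  Distance 0: (x=9, y=1)
  Distance 1: (x=8, y=1), (x=10, y=1)
  Distance 2: (x=8, y=0), (x=10, y=0), (x=7, y=1), (x=8, y=2)
  Distance 3: (x=11, y=0), (x=6, y=1), (x=7, y=2), (x=8, y=3)  <- goal reached here
One shortest path (3 moves): (x=9, y=1) -> (x=10, y=1) -> (x=10, y=0) -> (x=11, y=0)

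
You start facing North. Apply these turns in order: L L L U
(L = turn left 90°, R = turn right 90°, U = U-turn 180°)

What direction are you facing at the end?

Answer: Final heading: West

Derivation:
Start: North
  L (left (90° counter-clockwise)) -> West
  L (left (90° counter-clockwise)) -> South
  L (left (90° counter-clockwise)) -> East
  U (U-turn (180°)) -> West
Final: West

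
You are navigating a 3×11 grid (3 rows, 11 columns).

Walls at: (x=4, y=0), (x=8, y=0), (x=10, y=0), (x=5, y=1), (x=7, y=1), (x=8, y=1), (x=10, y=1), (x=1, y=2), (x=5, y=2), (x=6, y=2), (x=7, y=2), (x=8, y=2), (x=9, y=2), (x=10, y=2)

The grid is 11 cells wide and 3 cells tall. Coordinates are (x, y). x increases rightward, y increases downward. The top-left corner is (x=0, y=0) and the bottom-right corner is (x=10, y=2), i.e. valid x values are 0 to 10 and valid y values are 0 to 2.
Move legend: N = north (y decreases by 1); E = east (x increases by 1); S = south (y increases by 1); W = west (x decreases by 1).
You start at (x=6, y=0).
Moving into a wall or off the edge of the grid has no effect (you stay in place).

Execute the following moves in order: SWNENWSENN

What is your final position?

Start: (x=6, y=0)
  S (south): (x=6, y=0) -> (x=6, y=1)
  W (west): blocked, stay at (x=6, y=1)
  N (north): (x=6, y=1) -> (x=6, y=0)
  E (east): (x=6, y=0) -> (x=7, y=0)
  N (north): blocked, stay at (x=7, y=0)
  W (west): (x=7, y=0) -> (x=6, y=0)
  S (south): (x=6, y=0) -> (x=6, y=1)
  E (east): blocked, stay at (x=6, y=1)
  N (north): (x=6, y=1) -> (x=6, y=0)
  N (north): blocked, stay at (x=6, y=0)
Final: (x=6, y=0)

Answer: Final position: (x=6, y=0)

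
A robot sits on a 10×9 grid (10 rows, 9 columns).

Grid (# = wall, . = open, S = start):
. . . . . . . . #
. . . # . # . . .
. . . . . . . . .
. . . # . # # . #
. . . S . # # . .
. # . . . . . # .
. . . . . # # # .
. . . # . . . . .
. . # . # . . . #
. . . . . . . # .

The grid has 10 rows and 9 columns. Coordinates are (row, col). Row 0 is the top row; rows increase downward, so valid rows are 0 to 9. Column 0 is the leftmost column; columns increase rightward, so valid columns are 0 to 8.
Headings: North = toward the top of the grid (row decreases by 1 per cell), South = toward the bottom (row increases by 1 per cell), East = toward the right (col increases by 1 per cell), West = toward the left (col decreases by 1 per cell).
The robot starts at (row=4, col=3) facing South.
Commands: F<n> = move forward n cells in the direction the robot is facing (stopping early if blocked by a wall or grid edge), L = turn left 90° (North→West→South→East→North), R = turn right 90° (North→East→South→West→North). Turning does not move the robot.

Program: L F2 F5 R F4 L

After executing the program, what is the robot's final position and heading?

Start: (row=4, col=3), facing South
  L: turn left, now facing East
  F2: move forward 1/2 (blocked), now at (row=4, col=4)
  F5: move forward 0/5 (blocked), now at (row=4, col=4)
  R: turn right, now facing South
  F4: move forward 3/4 (blocked), now at (row=7, col=4)
  L: turn left, now facing East
Final: (row=7, col=4), facing East

Answer: Final position: (row=7, col=4), facing East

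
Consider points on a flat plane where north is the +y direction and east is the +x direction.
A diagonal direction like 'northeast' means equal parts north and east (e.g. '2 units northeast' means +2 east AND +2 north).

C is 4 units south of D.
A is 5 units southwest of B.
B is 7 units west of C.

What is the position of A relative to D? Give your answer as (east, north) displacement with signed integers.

Place D at the origin (east=0, north=0).
  C is 4 units south of D: delta (east=+0, north=-4); C at (east=0, north=-4).
  B is 7 units west of C: delta (east=-7, north=+0); B at (east=-7, north=-4).
  A is 5 units southwest of B: delta (east=-5, north=-5); A at (east=-12, north=-9).
Therefore A relative to D: (east=-12, north=-9).

Answer: A is at (east=-12, north=-9) relative to D.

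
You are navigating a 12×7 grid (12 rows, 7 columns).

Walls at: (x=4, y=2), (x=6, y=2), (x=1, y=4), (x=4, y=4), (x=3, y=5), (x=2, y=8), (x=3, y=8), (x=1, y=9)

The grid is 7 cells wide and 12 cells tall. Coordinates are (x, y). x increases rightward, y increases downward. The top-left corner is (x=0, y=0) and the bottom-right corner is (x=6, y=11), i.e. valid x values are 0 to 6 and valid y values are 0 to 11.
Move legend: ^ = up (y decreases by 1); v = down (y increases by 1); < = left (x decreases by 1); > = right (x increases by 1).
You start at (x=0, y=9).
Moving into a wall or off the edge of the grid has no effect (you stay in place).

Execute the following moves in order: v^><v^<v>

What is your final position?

Answer: Final position: (x=1, y=10)

Derivation:
Start: (x=0, y=9)
  v (down): (x=0, y=9) -> (x=0, y=10)
  ^ (up): (x=0, y=10) -> (x=0, y=9)
  > (right): blocked, stay at (x=0, y=9)
  < (left): blocked, stay at (x=0, y=9)
  v (down): (x=0, y=9) -> (x=0, y=10)
  ^ (up): (x=0, y=10) -> (x=0, y=9)
  < (left): blocked, stay at (x=0, y=9)
  v (down): (x=0, y=9) -> (x=0, y=10)
  > (right): (x=0, y=10) -> (x=1, y=10)
Final: (x=1, y=10)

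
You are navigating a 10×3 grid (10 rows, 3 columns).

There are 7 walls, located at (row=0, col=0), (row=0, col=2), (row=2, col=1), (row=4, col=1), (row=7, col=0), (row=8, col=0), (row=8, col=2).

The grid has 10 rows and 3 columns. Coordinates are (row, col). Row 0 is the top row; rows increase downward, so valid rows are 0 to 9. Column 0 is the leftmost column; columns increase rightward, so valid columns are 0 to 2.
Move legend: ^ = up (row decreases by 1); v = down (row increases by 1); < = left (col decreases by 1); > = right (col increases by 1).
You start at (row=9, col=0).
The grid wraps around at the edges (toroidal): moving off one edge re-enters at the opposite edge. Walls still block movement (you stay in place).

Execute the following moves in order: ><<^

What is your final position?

Start: (row=9, col=0)
  > (right): (row=9, col=0) -> (row=9, col=1)
  < (left): (row=9, col=1) -> (row=9, col=0)
  < (left): (row=9, col=0) -> (row=9, col=2)
  ^ (up): blocked, stay at (row=9, col=2)
Final: (row=9, col=2)

Answer: Final position: (row=9, col=2)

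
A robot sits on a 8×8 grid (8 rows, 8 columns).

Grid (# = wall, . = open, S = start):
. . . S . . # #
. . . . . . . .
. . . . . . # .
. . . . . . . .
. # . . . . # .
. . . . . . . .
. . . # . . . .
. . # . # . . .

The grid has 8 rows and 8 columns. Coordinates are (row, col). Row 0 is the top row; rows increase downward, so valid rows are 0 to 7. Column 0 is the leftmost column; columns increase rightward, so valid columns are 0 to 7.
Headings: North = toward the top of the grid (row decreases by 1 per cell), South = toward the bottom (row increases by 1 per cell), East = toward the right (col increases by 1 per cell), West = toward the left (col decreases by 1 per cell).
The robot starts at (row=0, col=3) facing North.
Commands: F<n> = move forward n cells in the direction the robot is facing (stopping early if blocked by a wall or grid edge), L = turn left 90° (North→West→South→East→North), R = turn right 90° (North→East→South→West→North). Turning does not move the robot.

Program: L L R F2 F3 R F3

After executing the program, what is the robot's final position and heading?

Answer: Final position: (row=0, col=0), facing North

Derivation:
Start: (row=0, col=3), facing North
  L: turn left, now facing West
  L: turn left, now facing South
  R: turn right, now facing West
  F2: move forward 2, now at (row=0, col=1)
  F3: move forward 1/3 (blocked), now at (row=0, col=0)
  R: turn right, now facing North
  F3: move forward 0/3 (blocked), now at (row=0, col=0)
Final: (row=0, col=0), facing North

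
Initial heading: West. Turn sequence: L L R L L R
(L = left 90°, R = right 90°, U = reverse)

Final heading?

Start: West
  L (left (90° counter-clockwise)) -> South
  L (left (90° counter-clockwise)) -> East
  R (right (90° clockwise)) -> South
  L (left (90° counter-clockwise)) -> East
  L (left (90° counter-clockwise)) -> North
  R (right (90° clockwise)) -> East
Final: East

Answer: Final heading: East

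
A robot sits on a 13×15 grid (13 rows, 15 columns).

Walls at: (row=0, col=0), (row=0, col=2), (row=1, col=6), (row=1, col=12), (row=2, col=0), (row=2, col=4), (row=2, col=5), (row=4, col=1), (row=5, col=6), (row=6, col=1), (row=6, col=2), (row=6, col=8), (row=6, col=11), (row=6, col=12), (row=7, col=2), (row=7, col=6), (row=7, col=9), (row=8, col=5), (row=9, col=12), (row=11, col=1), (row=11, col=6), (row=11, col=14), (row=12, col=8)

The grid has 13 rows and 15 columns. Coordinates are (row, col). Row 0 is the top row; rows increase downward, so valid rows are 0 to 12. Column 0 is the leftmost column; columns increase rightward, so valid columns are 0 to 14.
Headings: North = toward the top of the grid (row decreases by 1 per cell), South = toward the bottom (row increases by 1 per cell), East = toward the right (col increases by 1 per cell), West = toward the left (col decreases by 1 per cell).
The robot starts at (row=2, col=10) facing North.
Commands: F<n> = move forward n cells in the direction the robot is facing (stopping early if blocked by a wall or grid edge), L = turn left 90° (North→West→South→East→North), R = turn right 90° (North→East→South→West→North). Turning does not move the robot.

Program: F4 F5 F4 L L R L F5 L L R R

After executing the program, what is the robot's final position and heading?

Answer: Final position: (row=5, col=10), facing South

Derivation:
Start: (row=2, col=10), facing North
  F4: move forward 2/4 (blocked), now at (row=0, col=10)
  F5: move forward 0/5 (blocked), now at (row=0, col=10)
  F4: move forward 0/4 (blocked), now at (row=0, col=10)
  L: turn left, now facing West
  L: turn left, now facing South
  R: turn right, now facing West
  L: turn left, now facing South
  F5: move forward 5, now at (row=5, col=10)
  L: turn left, now facing East
  L: turn left, now facing North
  R: turn right, now facing East
  R: turn right, now facing South
Final: (row=5, col=10), facing South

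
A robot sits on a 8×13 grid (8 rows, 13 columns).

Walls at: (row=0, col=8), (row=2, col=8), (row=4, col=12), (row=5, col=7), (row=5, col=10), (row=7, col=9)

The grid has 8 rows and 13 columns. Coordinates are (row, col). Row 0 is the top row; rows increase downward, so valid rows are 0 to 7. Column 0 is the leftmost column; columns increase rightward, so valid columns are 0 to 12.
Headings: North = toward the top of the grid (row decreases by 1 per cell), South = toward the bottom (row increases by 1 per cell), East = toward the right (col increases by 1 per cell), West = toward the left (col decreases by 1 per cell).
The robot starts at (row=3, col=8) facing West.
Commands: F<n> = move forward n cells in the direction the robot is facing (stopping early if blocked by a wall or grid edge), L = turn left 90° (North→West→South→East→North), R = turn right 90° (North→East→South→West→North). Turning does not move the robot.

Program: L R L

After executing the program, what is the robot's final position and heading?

Answer: Final position: (row=3, col=8), facing South

Derivation:
Start: (row=3, col=8), facing West
  L: turn left, now facing South
  R: turn right, now facing West
  L: turn left, now facing South
Final: (row=3, col=8), facing South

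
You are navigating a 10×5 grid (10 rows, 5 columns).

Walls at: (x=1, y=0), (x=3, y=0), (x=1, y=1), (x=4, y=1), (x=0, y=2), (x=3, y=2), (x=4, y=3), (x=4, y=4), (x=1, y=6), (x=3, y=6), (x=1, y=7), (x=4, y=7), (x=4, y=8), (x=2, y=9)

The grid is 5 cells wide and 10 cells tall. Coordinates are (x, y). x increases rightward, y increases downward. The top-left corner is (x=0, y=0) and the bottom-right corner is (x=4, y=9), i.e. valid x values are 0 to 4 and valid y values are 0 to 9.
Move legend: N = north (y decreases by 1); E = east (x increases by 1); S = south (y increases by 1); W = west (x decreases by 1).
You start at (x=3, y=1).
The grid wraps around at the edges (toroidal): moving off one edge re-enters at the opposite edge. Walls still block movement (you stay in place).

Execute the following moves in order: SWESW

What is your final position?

Start: (x=3, y=1)
  S (south): blocked, stay at (x=3, y=1)
  W (west): (x=3, y=1) -> (x=2, y=1)
  E (east): (x=2, y=1) -> (x=3, y=1)
  S (south): blocked, stay at (x=3, y=1)
  W (west): (x=3, y=1) -> (x=2, y=1)
Final: (x=2, y=1)

Answer: Final position: (x=2, y=1)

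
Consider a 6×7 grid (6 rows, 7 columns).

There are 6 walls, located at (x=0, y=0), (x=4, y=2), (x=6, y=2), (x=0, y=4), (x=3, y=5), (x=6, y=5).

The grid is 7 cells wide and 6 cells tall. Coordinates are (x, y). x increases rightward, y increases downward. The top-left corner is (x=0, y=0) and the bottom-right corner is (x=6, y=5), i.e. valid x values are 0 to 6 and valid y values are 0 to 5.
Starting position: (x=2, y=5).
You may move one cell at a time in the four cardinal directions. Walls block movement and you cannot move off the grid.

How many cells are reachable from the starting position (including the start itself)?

Answer: Reachable cells: 36

Derivation:
BFS flood-fill from (x=2, y=5):
  Distance 0: (x=2, y=5)
  Distance 1: (x=2, y=4), (x=1, y=5)
  Distance 2: (x=2, y=3), (x=1, y=4), (x=3, y=4), (x=0, y=5)
  Distance 3: (x=2, y=2), (x=1, y=3), (x=3, y=3), (x=4, y=4)
  Distance 4: (x=2, y=1), (x=1, y=2), (x=3, y=2), (x=0, y=3), (x=4, y=3), (x=5, y=4), (x=4, y=5)
  Distance 5: (x=2, y=0), (x=1, y=1), (x=3, y=1), (x=0, y=2), (x=5, y=3), (x=6, y=4), (x=5, y=5)
  Distance 6: (x=1, y=0), (x=3, y=0), (x=0, y=1), (x=4, y=1), (x=5, y=2), (x=6, y=3)
  Distance 7: (x=4, y=0), (x=5, y=1)
  Distance 8: (x=5, y=0), (x=6, y=1)
  Distance 9: (x=6, y=0)
Total reachable: 36 (grid has 36 open cells total)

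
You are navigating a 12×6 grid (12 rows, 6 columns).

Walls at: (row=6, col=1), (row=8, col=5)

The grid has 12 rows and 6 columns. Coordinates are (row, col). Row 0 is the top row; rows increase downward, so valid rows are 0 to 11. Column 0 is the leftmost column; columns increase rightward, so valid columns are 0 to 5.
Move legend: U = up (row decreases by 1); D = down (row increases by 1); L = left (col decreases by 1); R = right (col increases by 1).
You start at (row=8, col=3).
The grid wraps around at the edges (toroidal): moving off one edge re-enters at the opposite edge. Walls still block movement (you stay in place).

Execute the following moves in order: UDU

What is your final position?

Start: (row=8, col=3)
  U (up): (row=8, col=3) -> (row=7, col=3)
  D (down): (row=7, col=3) -> (row=8, col=3)
  U (up): (row=8, col=3) -> (row=7, col=3)
Final: (row=7, col=3)

Answer: Final position: (row=7, col=3)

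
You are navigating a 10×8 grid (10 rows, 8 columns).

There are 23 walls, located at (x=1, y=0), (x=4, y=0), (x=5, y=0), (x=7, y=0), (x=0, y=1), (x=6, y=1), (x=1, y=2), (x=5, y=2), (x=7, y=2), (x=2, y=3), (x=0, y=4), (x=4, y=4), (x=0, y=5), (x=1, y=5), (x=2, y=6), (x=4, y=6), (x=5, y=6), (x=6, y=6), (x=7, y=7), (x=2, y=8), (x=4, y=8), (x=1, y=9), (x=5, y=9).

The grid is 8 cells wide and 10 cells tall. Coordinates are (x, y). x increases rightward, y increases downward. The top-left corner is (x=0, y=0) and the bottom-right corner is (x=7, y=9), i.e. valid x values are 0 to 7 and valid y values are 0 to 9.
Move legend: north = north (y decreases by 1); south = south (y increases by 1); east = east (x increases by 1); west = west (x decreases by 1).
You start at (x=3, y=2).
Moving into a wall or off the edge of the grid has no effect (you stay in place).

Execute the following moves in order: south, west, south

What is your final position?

Start: (x=3, y=2)
  south (south): (x=3, y=2) -> (x=3, y=3)
  west (west): blocked, stay at (x=3, y=3)
  south (south): (x=3, y=3) -> (x=3, y=4)
Final: (x=3, y=4)

Answer: Final position: (x=3, y=4)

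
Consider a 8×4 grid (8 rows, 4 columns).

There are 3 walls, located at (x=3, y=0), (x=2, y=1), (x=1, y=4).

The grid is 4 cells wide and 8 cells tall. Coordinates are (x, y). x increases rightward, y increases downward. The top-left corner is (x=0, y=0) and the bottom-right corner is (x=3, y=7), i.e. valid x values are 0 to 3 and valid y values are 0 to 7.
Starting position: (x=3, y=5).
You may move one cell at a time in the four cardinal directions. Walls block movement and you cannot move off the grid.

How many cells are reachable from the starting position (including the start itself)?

Answer: Reachable cells: 29

Derivation:
BFS flood-fill from (x=3, y=5):
  Distance 0: (x=3, y=5)
  Distance 1: (x=3, y=4), (x=2, y=5), (x=3, y=6)
  Distance 2: (x=3, y=3), (x=2, y=4), (x=1, y=5), (x=2, y=6), (x=3, y=7)
  Distance 3: (x=3, y=2), (x=2, y=3), (x=0, y=5), (x=1, y=6), (x=2, y=7)
  Distance 4: (x=3, y=1), (x=2, y=2), (x=1, y=3), (x=0, y=4), (x=0, y=6), (x=1, y=7)
  Distance 5: (x=1, y=2), (x=0, y=3), (x=0, y=7)
  Distance 6: (x=1, y=1), (x=0, y=2)
  Distance 7: (x=1, y=0), (x=0, y=1)
  Distance 8: (x=0, y=0), (x=2, y=0)
Total reachable: 29 (grid has 29 open cells total)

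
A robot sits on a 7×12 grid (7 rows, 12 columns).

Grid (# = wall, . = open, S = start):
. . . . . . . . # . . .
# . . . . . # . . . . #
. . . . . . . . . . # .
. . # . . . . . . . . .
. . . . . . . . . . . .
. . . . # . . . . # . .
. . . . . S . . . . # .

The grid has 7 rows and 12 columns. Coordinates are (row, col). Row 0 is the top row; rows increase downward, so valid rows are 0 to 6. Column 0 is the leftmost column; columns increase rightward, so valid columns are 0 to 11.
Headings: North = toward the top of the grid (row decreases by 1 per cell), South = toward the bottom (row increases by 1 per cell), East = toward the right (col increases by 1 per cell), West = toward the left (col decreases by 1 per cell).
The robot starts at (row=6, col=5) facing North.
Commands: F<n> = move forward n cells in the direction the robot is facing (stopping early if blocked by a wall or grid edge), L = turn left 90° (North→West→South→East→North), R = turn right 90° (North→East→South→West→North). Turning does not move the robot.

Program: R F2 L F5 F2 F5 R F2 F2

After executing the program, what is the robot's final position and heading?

Start: (row=6, col=5), facing North
  R: turn right, now facing East
  F2: move forward 2, now at (row=6, col=7)
  L: turn left, now facing North
  F5: move forward 5, now at (row=1, col=7)
  F2: move forward 1/2 (blocked), now at (row=0, col=7)
  F5: move forward 0/5 (blocked), now at (row=0, col=7)
  R: turn right, now facing East
  F2: move forward 0/2 (blocked), now at (row=0, col=7)
  F2: move forward 0/2 (blocked), now at (row=0, col=7)
Final: (row=0, col=7), facing East

Answer: Final position: (row=0, col=7), facing East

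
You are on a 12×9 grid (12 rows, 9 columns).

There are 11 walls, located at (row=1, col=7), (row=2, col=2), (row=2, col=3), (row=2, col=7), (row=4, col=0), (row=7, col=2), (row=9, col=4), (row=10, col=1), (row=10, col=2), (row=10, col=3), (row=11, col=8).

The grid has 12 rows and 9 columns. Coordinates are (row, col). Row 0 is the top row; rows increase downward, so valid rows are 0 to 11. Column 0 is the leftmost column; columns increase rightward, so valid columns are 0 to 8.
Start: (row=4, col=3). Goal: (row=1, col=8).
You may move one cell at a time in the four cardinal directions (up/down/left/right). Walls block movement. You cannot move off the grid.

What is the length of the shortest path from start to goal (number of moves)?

BFS from (row=4, col=3) until reaching (row=1, col=8):
  Distance 0: (row=4, col=3)
  Distance 1: (row=3, col=3), (row=4, col=2), (row=4, col=4), (row=5, col=3)
  Distance 2: (row=3, col=2), (row=3, col=4), (row=4, col=1), (row=4, col=5), (row=5, col=2), (row=5, col=4), (row=6, col=3)
  Distance 3: (row=2, col=4), (row=3, col=1), (row=3, col=5), (row=4, col=6), (row=5, col=1), (row=5, col=5), (row=6, col=2), (row=6, col=4), (row=7, col=3)
  Distance 4: (row=1, col=4), (row=2, col=1), (row=2, col=5), (row=3, col=0), (row=3, col=6), (row=4, col=7), (row=5, col=0), (row=5, col=6), (row=6, col=1), (row=6, col=5), (row=7, col=4), (row=8, col=3)
  Distance 5: (row=0, col=4), (row=1, col=1), (row=1, col=3), (row=1, col=5), (row=2, col=0), (row=2, col=6), (row=3, col=7), (row=4, col=8), (row=5, col=7), (row=6, col=0), (row=6, col=6), (row=7, col=1), (row=7, col=5), (row=8, col=2), (row=8, col=4), (row=9, col=3)
  Distance 6: (row=0, col=1), (row=0, col=3), (row=0, col=5), (row=1, col=0), (row=1, col=2), (row=1, col=6), (row=3, col=8), (row=5, col=8), (row=6, col=7), (row=7, col=0), (row=7, col=6), (row=8, col=1), (row=8, col=5), (row=9, col=2)
  Distance 7: (row=0, col=0), (row=0, col=2), (row=0, col=6), (row=2, col=8), (row=6, col=8), (row=7, col=7), (row=8, col=0), (row=8, col=6), (row=9, col=1), (row=9, col=5)
  Distance 8: (row=0, col=7), (row=1, col=8), (row=7, col=8), (row=8, col=7), (row=9, col=0), (row=9, col=6), (row=10, col=5)  <- goal reached here
One shortest path (8 moves): (row=4, col=3) -> (row=4, col=4) -> (row=4, col=5) -> (row=4, col=6) -> (row=4, col=7) -> (row=4, col=8) -> (row=3, col=8) -> (row=2, col=8) -> (row=1, col=8)

Answer: Shortest path length: 8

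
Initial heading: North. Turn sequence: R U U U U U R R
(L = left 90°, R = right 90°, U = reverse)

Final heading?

Start: North
  R (right (90° clockwise)) -> East
  U (U-turn (180°)) -> West
  U (U-turn (180°)) -> East
  U (U-turn (180°)) -> West
  U (U-turn (180°)) -> East
  U (U-turn (180°)) -> West
  R (right (90° clockwise)) -> North
  R (right (90° clockwise)) -> East
Final: East

Answer: Final heading: East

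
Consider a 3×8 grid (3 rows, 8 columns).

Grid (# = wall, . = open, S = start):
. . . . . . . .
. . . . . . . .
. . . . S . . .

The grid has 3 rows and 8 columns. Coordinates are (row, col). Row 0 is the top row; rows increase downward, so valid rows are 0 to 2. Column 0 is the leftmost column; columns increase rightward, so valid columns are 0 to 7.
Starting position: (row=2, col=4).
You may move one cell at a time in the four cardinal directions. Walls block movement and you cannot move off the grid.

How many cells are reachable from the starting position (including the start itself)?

BFS flood-fill from (row=2, col=4):
  Distance 0: (row=2, col=4)
  Distance 1: (row=1, col=4), (row=2, col=3), (row=2, col=5)
  Distance 2: (row=0, col=4), (row=1, col=3), (row=1, col=5), (row=2, col=2), (row=2, col=6)
  Distance 3: (row=0, col=3), (row=0, col=5), (row=1, col=2), (row=1, col=6), (row=2, col=1), (row=2, col=7)
  Distance 4: (row=0, col=2), (row=0, col=6), (row=1, col=1), (row=1, col=7), (row=2, col=0)
  Distance 5: (row=0, col=1), (row=0, col=7), (row=1, col=0)
  Distance 6: (row=0, col=0)
Total reachable: 24 (grid has 24 open cells total)

Answer: Reachable cells: 24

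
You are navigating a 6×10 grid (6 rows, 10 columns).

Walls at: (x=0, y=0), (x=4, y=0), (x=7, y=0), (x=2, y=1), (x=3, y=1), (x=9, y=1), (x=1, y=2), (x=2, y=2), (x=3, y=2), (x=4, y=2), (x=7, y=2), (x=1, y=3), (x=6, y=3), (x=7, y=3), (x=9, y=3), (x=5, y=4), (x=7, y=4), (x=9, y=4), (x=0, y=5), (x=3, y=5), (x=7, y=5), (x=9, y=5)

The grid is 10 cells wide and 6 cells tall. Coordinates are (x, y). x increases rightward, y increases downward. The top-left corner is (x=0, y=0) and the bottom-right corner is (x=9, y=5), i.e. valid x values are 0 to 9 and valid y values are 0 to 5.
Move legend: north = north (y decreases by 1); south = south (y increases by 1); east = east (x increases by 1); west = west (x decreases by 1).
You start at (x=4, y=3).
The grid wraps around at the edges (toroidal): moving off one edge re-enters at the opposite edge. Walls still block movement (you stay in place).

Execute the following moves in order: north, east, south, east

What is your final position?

Start: (x=4, y=3)
  north (north): blocked, stay at (x=4, y=3)
  east (east): (x=4, y=3) -> (x=5, y=3)
  south (south): blocked, stay at (x=5, y=3)
  east (east): blocked, stay at (x=5, y=3)
Final: (x=5, y=3)

Answer: Final position: (x=5, y=3)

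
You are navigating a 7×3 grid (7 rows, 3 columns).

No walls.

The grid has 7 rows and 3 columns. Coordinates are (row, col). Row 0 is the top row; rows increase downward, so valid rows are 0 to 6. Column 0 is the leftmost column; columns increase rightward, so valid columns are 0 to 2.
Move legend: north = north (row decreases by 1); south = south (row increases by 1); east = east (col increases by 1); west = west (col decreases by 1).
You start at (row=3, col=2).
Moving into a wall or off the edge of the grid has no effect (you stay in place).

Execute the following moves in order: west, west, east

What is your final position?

Answer: Final position: (row=3, col=1)

Derivation:
Start: (row=3, col=2)
  west (west): (row=3, col=2) -> (row=3, col=1)
  west (west): (row=3, col=1) -> (row=3, col=0)
  east (east): (row=3, col=0) -> (row=3, col=1)
Final: (row=3, col=1)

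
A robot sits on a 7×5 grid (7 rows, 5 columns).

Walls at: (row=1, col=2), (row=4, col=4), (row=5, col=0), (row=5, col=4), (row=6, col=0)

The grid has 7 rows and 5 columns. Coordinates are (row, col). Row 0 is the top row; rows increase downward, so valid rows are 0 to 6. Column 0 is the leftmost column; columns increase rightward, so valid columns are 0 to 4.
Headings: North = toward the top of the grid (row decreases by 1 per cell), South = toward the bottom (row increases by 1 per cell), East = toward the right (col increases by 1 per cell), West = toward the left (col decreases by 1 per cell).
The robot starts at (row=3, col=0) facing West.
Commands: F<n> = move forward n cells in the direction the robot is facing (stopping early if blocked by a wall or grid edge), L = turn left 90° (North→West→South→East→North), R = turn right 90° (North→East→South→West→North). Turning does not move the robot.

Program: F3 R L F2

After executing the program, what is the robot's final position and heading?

Start: (row=3, col=0), facing West
  F3: move forward 0/3 (blocked), now at (row=3, col=0)
  R: turn right, now facing North
  L: turn left, now facing West
  F2: move forward 0/2 (blocked), now at (row=3, col=0)
Final: (row=3, col=0), facing West

Answer: Final position: (row=3, col=0), facing West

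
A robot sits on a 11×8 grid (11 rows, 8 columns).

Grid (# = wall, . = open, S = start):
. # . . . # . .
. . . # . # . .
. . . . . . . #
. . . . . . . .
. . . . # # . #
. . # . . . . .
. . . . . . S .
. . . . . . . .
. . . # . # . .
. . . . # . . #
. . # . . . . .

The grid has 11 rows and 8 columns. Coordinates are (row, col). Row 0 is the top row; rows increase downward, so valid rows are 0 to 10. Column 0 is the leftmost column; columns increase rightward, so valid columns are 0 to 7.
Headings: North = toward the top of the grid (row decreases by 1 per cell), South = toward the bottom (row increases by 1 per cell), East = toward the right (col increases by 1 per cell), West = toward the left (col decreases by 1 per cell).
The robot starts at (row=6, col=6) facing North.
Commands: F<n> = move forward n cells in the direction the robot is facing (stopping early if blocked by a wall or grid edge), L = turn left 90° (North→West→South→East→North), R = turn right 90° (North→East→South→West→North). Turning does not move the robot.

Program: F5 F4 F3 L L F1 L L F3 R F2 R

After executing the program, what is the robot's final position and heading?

Answer: Final position: (row=0, col=7), facing South

Derivation:
Start: (row=6, col=6), facing North
  F5: move forward 5, now at (row=1, col=6)
  F4: move forward 1/4 (blocked), now at (row=0, col=6)
  F3: move forward 0/3 (blocked), now at (row=0, col=6)
  L: turn left, now facing West
  L: turn left, now facing South
  F1: move forward 1, now at (row=1, col=6)
  L: turn left, now facing East
  L: turn left, now facing North
  F3: move forward 1/3 (blocked), now at (row=0, col=6)
  R: turn right, now facing East
  F2: move forward 1/2 (blocked), now at (row=0, col=7)
  R: turn right, now facing South
Final: (row=0, col=7), facing South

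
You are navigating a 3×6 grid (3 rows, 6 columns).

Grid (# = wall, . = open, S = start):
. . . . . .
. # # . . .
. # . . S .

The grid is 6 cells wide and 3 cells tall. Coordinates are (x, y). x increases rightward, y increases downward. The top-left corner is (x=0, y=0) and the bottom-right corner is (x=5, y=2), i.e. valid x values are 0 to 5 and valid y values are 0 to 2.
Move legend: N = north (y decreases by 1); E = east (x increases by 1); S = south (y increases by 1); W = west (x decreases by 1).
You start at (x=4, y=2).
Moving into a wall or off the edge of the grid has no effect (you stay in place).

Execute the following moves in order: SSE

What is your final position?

Start: (x=4, y=2)
  S (south): blocked, stay at (x=4, y=2)
  S (south): blocked, stay at (x=4, y=2)
  E (east): (x=4, y=2) -> (x=5, y=2)
Final: (x=5, y=2)

Answer: Final position: (x=5, y=2)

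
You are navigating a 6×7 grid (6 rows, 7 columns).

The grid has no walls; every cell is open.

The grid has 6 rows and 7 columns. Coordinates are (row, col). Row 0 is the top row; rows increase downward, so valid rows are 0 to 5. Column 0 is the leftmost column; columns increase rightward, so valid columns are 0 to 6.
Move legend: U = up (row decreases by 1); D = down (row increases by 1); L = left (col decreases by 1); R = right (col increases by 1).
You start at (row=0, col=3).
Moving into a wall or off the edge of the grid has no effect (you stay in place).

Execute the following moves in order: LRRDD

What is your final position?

Start: (row=0, col=3)
  L (left): (row=0, col=3) -> (row=0, col=2)
  R (right): (row=0, col=2) -> (row=0, col=3)
  R (right): (row=0, col=3) -> (row=0, col=4)
  D (down): (row=0, col=4) -> (row=1, col=4)
  D (down): (row=1, col=4) -> (row=2, col=4)
Final: (row=2, col=4)

Answer: Final position: (row=2, col=4)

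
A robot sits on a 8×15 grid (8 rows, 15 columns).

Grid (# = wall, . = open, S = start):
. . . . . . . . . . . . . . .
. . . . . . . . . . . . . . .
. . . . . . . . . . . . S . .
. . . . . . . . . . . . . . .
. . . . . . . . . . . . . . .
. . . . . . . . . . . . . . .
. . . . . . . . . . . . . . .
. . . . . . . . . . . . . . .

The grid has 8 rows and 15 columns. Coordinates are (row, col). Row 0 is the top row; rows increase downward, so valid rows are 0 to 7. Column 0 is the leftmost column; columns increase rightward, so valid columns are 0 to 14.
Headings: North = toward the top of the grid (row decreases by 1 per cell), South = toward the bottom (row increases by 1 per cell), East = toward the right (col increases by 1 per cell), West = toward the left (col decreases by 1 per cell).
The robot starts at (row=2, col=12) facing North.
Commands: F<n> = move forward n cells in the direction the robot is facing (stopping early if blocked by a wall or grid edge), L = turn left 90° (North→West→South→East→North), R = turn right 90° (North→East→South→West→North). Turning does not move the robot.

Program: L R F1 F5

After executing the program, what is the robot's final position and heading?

Start: (row=2, col=12), facing North
  L: turn left, now facing West
  R: turn right, now facing North
  F1: move forward 1, now at (row=1, col=12)
  F5: move forward 1/5 (blocked), now at (row=0, col=12)
Final: (row=0, col=12), facing North

Answer: Final position: (row=0, col=12), facing North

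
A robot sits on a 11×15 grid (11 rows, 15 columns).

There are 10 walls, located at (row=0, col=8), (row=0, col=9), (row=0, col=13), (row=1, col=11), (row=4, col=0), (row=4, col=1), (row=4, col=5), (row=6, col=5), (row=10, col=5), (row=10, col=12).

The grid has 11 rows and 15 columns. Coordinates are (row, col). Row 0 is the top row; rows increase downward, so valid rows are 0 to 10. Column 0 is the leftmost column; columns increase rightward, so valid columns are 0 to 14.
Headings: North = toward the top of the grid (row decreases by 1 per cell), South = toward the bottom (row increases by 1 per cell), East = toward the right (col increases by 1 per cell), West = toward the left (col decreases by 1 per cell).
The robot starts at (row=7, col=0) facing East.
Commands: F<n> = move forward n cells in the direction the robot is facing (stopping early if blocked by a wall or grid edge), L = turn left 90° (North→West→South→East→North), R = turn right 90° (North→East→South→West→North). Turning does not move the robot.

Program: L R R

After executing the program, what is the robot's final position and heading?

Answer: Final position: (row=7, col=0), facing South

Derivation:
Start: (row=7, col=0), facing East
  L: turn left, now facing North
  R: turn right, now facing East
  R: turn right, now facing South
Final: (row=7, col=0), facing South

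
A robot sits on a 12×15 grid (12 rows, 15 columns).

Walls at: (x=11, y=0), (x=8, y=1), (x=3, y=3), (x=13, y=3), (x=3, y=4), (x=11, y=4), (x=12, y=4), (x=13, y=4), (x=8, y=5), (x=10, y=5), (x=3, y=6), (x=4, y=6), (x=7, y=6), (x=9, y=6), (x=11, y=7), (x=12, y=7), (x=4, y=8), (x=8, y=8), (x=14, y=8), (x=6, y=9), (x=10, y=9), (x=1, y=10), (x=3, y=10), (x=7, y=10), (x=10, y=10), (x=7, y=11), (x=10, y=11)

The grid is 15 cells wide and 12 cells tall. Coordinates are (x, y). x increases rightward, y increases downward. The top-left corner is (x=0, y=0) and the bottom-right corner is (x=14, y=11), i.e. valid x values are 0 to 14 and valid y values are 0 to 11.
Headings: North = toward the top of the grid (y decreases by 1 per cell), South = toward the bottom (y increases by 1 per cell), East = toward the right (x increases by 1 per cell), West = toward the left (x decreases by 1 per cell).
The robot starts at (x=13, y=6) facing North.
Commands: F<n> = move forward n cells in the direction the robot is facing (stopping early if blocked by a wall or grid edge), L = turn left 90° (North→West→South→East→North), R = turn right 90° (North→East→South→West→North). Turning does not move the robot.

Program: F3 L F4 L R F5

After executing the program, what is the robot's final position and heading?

Answer: Final position: (x=11, y=5), facing West

Derivation:
Start: (x=13, y=6), facing North
  F3: move forward 1/3 (blocked), now at (x=13, y=5)
  L: turn left, now facing West
  F4: move forward 2/4 (blocked), now at (x=11, y=5)
  L: turn left, now facing South
  R: turn right, now facing West
  F5: move forward 0/5 (blocked), now at (x=11, y=5)
Final: (x=11, y=5), facing West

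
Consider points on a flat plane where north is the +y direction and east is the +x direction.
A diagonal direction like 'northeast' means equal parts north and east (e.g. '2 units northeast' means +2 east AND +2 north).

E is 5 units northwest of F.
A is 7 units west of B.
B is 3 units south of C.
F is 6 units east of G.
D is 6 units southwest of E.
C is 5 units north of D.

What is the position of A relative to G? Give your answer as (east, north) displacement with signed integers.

Place G at the origin (east=0, north=0).
  F is 6 units east of G: delta (east=+6, north=+0); F at (east=6, north=0).
  E is 5 units northwest of F: delta (east=-5, north=+5); E at (east=1, north=5).
  D is 6 units southwest of E: delta (east=-6, north=-6); D at (east=-5, north=-1).
  C is 5 units north of D: delta (east=+0, north=+5); C at (east=-5, north=4).
  B is 3 units south of C: delta (east=+0, north=-3); B at (east=-5, north=1).
  A is 7 units west of B: delta (east=-7, north=+0); A at (east=-12, north=1).
Therefore A relative to G: (east=-12, north=1).

Answer: A is at (east=-12, north=1) relative to G.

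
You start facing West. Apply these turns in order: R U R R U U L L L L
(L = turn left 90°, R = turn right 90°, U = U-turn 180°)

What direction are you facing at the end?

Start: West
  R (right (90° clockwise)) -> North
  U (U-turn (180°)) -> South
  R (right (90° clockwise)) -> West
  R (right (90° clockwise)) -> North
  U (U-turn (180°)) -> South
  U (U-turn (180°)) -> North
  L (left (90° counter-clockwise)) -> West
  L (left (90° counter-clockwise)) -> South
  L (left (90° counter-clockwise)) -> East
  L (left (90° counter-clockwise)) -> North
Final: North

Answer: Final heading: North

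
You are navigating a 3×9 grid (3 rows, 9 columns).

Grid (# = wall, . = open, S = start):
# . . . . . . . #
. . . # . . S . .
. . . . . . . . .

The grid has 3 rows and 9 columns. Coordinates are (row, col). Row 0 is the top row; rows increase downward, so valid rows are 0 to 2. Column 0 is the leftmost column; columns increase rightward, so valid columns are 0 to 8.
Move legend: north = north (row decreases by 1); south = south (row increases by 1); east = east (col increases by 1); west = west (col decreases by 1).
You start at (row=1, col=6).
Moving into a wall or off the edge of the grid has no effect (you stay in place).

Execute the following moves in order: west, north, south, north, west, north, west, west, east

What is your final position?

Start: (row=1, col=6)
  west (west): (row=1, col=6) -> (row=1, col=5)
  north (north): (row=1, col=5) -> (row=0, col=5)
  south (south): (row=0, col=5) -> (row=1, col=5)
  north (north): (row=1, col=5) -> (row=0, col=5)
  west (west): (row=0, col=5) -> (row=0, col=4)
  north (north): blocked, stay at (row=0, col=4)
  west (west): (row=0, col=4) -> (row=0, col=3)
  west (west): (row=0, col=3) -> (row=0, col=2)
  east (east): (row=0, col=2) -> (row=0, col=3)
Final: (row=0, col=3)

Answer: Final position: (row=0, col=3)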